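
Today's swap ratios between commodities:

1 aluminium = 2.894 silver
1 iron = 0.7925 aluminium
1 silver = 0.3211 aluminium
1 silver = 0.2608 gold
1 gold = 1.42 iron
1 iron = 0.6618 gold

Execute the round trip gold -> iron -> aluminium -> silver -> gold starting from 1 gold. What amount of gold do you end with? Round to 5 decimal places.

1 gold × 1.42 = 1.42 iron
1.42 iron × 0.7925 = 1.12535 aluminium
1.12535 aluminium × 2.894 = 3.2567629 silver
3.2567629 silver × 0.2608 = 0.84936376432 gold

0.84936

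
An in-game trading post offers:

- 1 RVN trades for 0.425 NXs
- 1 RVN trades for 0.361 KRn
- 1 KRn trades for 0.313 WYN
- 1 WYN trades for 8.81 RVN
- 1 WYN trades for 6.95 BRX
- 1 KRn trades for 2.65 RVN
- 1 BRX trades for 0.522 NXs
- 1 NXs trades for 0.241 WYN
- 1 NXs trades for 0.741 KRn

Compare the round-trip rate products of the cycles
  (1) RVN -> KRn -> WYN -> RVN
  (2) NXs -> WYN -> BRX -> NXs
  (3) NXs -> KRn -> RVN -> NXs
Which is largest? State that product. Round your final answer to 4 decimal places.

0.9955

(1) 0.361 × 0.313 × 8.81 = 0.99547
(2) 0.241 × 6.95 × 0.522 = 0.87432
(3) 0.741 × 2.65 × 0.425 = 0.83455
Highest is cycle (1) at 0.9955 (≤1, no arbitrage).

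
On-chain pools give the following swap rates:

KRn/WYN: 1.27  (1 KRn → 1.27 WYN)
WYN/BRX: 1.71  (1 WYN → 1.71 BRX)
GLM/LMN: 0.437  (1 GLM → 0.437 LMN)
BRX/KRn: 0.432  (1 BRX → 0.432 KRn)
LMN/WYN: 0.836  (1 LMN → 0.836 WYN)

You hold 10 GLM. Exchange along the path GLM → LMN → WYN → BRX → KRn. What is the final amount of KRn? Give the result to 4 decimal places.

2.6988

10 GLM × 0.437 = 4.37 LMN
4.37 LMN × 0.836 = 3.65332 WYN
3.65332 WYN × 1.71 = 6.2471772 BRX
6.2471772 BRX × 0.432 = 2.6987805504 KRn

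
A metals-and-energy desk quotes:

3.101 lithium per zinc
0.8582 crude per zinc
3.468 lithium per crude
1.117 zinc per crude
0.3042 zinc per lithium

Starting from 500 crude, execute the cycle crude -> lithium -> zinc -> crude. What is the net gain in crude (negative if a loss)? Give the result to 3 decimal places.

-47.314

500 crude × 3.468 = 1734 lithium
1734 lithium × 0.3042 = 527.4828 zinc
527.4828 zinc × 0.8582 = 452.68573896 crude
Net change: 452.68573896 − 500 = -47.31426104 crude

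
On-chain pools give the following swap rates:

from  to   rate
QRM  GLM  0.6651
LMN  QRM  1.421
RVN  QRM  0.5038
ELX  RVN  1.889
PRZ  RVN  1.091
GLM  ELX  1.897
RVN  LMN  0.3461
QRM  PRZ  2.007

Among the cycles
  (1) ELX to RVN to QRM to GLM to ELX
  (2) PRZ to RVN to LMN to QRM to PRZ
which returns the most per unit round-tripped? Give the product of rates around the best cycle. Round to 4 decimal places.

1.2007

(1) 1.889 × 0.5038 × 0.6651 × 1.897 = 1.20073
(2) 1.091 × 0.3461 × 1.421 × 2.007 = 1.07688
Highest is cycle (1) at 1.2007 (>1, arbitrage).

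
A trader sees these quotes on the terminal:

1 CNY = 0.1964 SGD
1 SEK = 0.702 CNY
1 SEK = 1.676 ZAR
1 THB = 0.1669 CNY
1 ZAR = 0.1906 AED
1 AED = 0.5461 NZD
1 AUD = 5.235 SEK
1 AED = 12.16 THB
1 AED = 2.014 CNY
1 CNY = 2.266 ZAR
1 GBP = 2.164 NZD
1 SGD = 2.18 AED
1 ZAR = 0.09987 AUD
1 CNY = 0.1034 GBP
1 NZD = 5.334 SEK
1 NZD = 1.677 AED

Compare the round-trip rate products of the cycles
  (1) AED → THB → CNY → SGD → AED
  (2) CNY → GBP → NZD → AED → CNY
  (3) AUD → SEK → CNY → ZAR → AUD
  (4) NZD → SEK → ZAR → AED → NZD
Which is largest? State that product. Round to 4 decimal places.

0.9305

(1) 12.16 × 0.1669 × 0.1964 × 2.18 = 0.86894
(2) 0.1034 × 2.164 × 1.677 × 2.014 = 0.75574
(3) 5.235 × 0.702 × 2.266 × 0.09987 = 0.83167
(4) 5.334 × 1.676 × 0.1906 × 0.5461 = 0.93051
Highest is cycle (4) at 0.9305 (≤1, no arbitrage).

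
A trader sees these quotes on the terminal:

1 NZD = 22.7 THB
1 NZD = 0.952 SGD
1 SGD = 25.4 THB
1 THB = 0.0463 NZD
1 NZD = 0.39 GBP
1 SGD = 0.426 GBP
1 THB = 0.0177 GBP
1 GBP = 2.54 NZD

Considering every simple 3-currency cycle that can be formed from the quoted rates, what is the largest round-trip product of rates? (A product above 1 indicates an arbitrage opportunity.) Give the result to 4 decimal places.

NZD→SGD→THB→NZD: 0.952 × 25.4 × 0.0463 = 1.11957
GBP→NZD→SGD→GBP: 2.54 × 0.952 × 0.426 = 1.03010
GBP→NZD→THB→GBP: 2.54 × 22.7 × 0.0177 = 1.02055
Maximum is NZD→SGD→THB→NZD at 1.1196; arbitrage exists.

1.1196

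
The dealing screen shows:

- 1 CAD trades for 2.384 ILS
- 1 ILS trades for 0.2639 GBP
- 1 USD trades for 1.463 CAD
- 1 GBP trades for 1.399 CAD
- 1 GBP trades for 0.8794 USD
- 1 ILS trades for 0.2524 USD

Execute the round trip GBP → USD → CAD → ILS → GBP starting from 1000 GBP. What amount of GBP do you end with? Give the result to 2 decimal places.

809.42

1000 GBP × 0.8794 = 879.4 USD
879.4 USD × 1.463 = 1286.5622 CAD
1286.5622 CAD × 2.384 = 3067.1642848 ILS
3067.1642848 ILS × 0.2639 = 809.42465475872 GBP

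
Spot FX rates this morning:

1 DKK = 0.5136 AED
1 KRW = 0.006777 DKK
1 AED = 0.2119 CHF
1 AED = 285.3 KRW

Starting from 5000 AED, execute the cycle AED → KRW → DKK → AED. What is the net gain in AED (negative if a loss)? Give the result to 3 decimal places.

-34.828

5000 AED × 285.3 = 1426500 KRW
1426500 KRW × 0.006777 = 9667.3905 DKK
9667.3905 DKK × 0.5136 = 4965.1717608 AED
Net change: 4965.1717608 − 5000 = -34.8282392 AED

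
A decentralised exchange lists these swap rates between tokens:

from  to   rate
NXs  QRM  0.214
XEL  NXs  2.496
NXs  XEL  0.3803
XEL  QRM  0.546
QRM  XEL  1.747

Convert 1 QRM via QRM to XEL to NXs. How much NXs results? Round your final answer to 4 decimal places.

4.3605

1 QRM × 1.747 = 1.747 XEL
1.747 XEL × 2.496 = 4.360512 NXs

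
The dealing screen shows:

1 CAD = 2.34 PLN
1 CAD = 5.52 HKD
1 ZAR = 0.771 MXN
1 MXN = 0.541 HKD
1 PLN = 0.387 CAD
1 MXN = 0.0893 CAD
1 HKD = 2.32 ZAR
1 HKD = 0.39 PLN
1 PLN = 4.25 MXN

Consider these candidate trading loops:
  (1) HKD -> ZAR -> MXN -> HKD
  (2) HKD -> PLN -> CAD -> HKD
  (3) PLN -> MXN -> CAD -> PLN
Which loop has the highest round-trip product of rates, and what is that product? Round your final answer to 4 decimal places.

(1) 2.32 × 0.771 × 0.541 = 0.96770
(2) 0.39 × 0.387 × 5.52 = 0.83313
(3) 4.25 × 0.0893 × 2.34 = 0.88809
Highest is cycle (1) at 0.9677 (≤1, no arbitrage).

0.9677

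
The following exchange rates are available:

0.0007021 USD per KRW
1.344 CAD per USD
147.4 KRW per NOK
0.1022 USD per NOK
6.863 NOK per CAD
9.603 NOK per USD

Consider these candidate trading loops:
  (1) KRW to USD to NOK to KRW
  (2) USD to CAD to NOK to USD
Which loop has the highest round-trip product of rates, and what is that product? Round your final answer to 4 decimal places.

0.9938

(1) 0.0007021 × 9.603 × 147.4 = 0.99381
(2) 1.344 × 6.863 × 0.1022 = 0.94268
Highest is cycle (1) at 0.9938 (≤1, no arbitrage).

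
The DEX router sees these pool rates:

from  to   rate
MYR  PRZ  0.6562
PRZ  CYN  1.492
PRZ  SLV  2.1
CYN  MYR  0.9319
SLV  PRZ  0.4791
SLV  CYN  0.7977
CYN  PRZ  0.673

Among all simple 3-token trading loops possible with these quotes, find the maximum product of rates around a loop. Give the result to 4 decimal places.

PRZ→SLV→CYN→PRZ: 2.1 × 0.7977 × 0.673 = 1.12739
PRZ→CYN→MYR→PRZ: 1.492 × 0.9319 × 0.6562 = 0.91238
Maximum is PRZ→SLV→CYN→PRZ at 1.1274; arbitrage exists.

1.1274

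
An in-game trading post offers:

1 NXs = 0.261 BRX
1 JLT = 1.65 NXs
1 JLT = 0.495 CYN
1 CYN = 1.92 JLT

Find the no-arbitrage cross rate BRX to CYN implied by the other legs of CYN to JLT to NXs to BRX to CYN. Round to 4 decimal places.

1.2094

Known legs of the cycle: 1.92 × 1.65 × 0.261 = 0.826848
For no arbitrage the full-cycle product must be 1, so the missing rate is 1 / 0.826848 ≈ 1.209412.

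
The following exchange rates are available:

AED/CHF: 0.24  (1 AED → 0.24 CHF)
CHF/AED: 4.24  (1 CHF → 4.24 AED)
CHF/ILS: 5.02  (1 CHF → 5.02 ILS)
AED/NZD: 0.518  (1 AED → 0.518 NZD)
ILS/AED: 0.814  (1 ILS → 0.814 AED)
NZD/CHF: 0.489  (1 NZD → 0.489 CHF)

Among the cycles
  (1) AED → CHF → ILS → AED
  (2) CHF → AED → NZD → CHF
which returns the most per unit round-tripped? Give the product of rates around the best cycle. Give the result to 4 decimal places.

1.0740

(1) 0.24 × 5.02 × 0.814 = 0.98071
(2) 4.24 × 0.518 × 0.489 = 1.07400
Highest is cycle (2) at 1.0740 (>1, arbitrage).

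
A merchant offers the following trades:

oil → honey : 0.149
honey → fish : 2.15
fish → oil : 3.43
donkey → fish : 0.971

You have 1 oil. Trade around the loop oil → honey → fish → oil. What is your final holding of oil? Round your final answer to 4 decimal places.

1 oil × 0.149 = 0.149 honey
0.149 honey × 2.15 = 0.32035 fish
0.32035 fish × 3.43 = 1.0988005 oil

1.0988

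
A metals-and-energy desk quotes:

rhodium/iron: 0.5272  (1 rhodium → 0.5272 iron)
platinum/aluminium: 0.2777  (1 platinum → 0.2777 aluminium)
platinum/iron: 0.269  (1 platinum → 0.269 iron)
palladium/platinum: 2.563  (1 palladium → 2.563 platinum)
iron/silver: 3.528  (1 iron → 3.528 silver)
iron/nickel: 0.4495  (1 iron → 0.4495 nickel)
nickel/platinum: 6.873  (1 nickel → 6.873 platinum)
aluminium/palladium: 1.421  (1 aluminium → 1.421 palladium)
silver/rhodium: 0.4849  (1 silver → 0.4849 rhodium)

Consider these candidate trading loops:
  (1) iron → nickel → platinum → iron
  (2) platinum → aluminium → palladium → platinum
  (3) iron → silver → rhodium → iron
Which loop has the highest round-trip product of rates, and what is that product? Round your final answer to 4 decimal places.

1.0114

(1) 0.4495 × 6.873 × 0.269 = 0.83105
(2) 0.2777 × 1.421 × 2.563 = 1.01139
(3) 3.528 × 0.4849 × 0.5272 = 0.90190
Highest is cycle (2) at 1.0114 (>1, arbitrage).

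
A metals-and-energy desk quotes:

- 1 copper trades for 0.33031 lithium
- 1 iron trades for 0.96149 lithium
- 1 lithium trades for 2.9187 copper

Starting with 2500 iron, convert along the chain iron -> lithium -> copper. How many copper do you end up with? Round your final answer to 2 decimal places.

7015.75

2500 iron × 0.96149 = 2403.725 lithium
2403.725 lithium × 2.9187 = 7015.7521575 copper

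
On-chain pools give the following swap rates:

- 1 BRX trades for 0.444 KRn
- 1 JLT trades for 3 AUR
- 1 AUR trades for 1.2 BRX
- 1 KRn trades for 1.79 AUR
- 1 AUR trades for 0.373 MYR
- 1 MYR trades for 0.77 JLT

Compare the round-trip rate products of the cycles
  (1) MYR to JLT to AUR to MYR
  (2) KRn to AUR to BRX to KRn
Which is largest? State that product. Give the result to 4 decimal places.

(1) 0.77 × 3 × 0.373 = 0.86163
(2) 1.79 × 1.2 × 0.444 = 0.95371
Highest is cycle (2) at 0.9537 (≤1, no arbitrage).

0.9537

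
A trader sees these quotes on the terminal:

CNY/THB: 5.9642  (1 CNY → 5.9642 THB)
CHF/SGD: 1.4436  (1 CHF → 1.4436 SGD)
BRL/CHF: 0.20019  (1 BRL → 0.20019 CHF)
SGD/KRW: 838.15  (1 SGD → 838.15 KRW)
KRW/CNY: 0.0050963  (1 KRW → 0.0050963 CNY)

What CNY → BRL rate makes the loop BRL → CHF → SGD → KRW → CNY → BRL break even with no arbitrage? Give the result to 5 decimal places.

0.81009

Known legs of the cycle: 0.20019 × 1.4436 × 838.15 × 0.0050963 = 1.23442863551766198
For no arbitrage the full-cycle product must be 1, so the missing rate is 1 / 1.23442863551766198 ≈ 0.8100914.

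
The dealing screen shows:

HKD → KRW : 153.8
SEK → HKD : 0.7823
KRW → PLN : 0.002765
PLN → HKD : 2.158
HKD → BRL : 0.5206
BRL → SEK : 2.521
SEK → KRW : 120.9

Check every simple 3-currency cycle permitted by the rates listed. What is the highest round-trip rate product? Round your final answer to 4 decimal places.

HKD→BRL→SEK→HKD: 0.5206 × 2.521 × 0.7823 = 1.02672
HKD→KRW→PLN→HKD: 153.8 × 0.002765 × 2.158 = 0.91770
Maximum is HKD→BRL→SEK→HKD at 1.0267; arbitrage exists.

1.0267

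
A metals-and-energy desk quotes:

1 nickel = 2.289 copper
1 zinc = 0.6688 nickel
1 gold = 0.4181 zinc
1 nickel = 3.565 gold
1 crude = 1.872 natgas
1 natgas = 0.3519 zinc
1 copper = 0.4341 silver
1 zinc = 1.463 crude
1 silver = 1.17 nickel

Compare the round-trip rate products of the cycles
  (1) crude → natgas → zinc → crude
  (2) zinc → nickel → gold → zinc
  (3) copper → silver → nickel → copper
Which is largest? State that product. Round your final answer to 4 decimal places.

(1) 1.872 × 0.3519 × 1.463 = 0.96376
(2) 0.6688 × 3.565 × 0.4181 = 0.99686
(3) 0.4341 × 1.17 × 2.289 = 1.16258
Highest is cycle (3) at 1.1626 (>1, arbitrage).

1.1626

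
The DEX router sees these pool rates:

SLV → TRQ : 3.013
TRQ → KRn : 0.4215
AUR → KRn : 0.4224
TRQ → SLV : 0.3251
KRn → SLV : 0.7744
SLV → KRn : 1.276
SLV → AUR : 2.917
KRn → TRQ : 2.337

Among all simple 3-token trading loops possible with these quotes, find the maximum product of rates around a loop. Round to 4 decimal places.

0.9835

KRn→SLV→TRQ→KRn: 0.7744 × 3.013 × 0.4215 = 0.98347
KRn→TRQ→SLV→KRn: 2.337 × 0.3251 × 1.276 = 0.96945
KRn→SLV→AUR→KRn: 0.7744 × 2.917 × 0.4224 = 0.95417
Maximum is KRn→SLV→TRQ→KRn at 0.9835; no arbitrage — every cycle loses value.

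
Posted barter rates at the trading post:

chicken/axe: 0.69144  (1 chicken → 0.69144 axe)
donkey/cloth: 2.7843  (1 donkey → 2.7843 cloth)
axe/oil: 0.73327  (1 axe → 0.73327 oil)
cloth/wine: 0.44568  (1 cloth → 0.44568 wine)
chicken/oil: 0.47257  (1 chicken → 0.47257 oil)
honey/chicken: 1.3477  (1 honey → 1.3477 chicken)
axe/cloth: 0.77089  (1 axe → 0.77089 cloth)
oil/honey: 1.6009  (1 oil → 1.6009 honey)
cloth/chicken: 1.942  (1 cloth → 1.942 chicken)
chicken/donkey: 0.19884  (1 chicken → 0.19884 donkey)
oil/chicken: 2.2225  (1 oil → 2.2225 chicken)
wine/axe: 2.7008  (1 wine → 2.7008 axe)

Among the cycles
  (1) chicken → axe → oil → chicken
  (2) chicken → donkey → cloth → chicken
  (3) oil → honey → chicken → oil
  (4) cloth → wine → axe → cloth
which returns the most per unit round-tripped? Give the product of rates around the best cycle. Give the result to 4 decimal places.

1.1268

(1) 0.69144 × 0.73327 × 2.2225 = 1.12683
(2) 0.19884 × 2.7843 × 1.942 = 1.07515
(3) 1.6009 × 1.3477 × 0.47257 = 1.01959
(4) 0.44568 × 2.7008 × 0.77089 = 0.92791
Highest is cycle (1) at 1.1268 (>1, arbitrage).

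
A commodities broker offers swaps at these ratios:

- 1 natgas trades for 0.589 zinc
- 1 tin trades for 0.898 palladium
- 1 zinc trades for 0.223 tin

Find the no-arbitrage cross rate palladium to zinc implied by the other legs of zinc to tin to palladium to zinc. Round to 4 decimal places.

Known legs of the cycle: 0.223 × 0.898 = 0.200254
For no arbitrage the full-cycle product must be 1, so the missing rate is 1 / 0.200254 ≈ 4.993658.

4.9937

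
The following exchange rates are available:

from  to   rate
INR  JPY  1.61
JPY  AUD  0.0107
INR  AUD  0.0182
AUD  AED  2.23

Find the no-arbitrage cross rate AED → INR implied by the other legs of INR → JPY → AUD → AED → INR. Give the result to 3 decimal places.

Known legs of the cycle: 1.61 × 0.0107 × 2.23 = 0.03841621
For no arbitrage the full-cycle product must be 1, so the missing rate is 1 / 0.03841621 ≈ 26.03068.

26.031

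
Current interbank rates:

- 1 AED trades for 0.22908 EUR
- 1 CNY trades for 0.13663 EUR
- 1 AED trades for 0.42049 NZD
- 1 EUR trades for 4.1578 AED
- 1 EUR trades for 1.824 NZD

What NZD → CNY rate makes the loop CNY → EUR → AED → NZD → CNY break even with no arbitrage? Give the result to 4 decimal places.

Known legs of the cycle: 0.13663 × 4.1578 × 0.42049 = 0.23887204918486
For no arbitrage the full-cycle product must be 1, so the missing rate is 1 / 0.23887204918486 ≈ 4.186342.

4.1863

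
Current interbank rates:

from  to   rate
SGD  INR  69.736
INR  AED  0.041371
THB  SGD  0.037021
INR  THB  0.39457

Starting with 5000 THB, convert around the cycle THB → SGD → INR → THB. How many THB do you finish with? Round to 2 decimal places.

5000 THB × 0.037021 = 185.105 SGD
185.105 SGD × 69.736 = 12908.48228 INR
12908.48228 INR × 0.39457 = 5093.2998532196 THB

5093.30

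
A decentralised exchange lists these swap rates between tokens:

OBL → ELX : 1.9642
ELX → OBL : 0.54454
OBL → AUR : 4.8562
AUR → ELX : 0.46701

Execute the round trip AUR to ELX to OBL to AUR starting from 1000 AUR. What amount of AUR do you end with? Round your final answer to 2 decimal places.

1000 AUR × 0.46701 = 467.01 ELX
467.01 ELX × 0.54454 = 254.3056254 OBL
254.3056254 OBL × 4.8562 = 1234.95897806748 AUR

1234.96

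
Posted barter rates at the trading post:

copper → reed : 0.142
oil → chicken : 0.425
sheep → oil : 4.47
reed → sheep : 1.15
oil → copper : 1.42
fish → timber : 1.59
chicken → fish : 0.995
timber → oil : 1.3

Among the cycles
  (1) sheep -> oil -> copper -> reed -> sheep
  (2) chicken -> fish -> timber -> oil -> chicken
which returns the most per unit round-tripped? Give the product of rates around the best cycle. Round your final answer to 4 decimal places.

1.0365

(1) 4.47 × 1.42 × 0.142 × 1.15 = 1.03653
(2) 0.995 × 1.59 × 1.3 × 0.425 = 0.87408
Highest is cycle (1) at 1.0365 (>1, arbitrage).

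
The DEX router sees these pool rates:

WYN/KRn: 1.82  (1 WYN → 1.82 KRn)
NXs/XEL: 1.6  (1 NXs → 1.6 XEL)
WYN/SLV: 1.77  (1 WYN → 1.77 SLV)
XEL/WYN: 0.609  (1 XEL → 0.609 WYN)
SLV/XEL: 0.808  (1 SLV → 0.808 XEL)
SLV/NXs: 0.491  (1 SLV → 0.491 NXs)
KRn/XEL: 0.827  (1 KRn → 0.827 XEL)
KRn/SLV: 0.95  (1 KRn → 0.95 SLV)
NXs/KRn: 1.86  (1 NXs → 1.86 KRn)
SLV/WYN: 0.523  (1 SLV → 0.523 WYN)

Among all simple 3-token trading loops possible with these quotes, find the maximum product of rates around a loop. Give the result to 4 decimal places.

XEL→WYN→KRn→XEL: 0.609 × 1.82 × 0.827 = 0.91663
WYN→KRn→SLV→WYN: 1.82 × 0.95 × 0.523 = 0.90427
XEL→WYN→SLV→XEL: 0.609 × 1.77 × 0.808 = 0.87097
SLV→NXs→KRn→SLV: 0.491 × 1.86 × 0.95 = 0.86760
Maximum is XEL→WYN→KRn→XEL at 0.9166; no arbitrage — every cycle loses value.

0.9166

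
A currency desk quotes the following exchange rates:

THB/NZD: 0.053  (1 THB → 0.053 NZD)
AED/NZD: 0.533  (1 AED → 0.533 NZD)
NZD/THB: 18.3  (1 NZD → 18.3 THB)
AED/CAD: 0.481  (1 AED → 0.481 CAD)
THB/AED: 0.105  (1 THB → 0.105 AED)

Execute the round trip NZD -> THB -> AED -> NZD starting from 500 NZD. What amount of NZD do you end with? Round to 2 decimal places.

500 NZD × 18.3 = 9150 THB
9150 THB × 0.105 = 960.75 AED
960.75 AED × 0.533 = 512.07975 NZD

512.08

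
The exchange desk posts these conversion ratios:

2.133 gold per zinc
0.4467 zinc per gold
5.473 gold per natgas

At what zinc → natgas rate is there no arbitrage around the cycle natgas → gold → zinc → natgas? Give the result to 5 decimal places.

0.40903

Known legs of the cycle: 5.473 × 0.4467 = 2.4447891
For no arbitrage the full-cycle product must be 1, so the missing rate is 1 / 2.4447891 ≈ 0.4090332.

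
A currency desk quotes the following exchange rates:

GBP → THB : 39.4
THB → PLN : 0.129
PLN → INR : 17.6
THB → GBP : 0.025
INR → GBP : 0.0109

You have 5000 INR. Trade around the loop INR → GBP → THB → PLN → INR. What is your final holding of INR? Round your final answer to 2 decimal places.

4875.23

5000 INR × 0.0109 = 54.5 GBP
54.5 GBP × 39.4 = 2147.3 THB
2147.3 THB × 0.129 = 277.0017 PLN
277.0017 PLN × 17.6 = 4875.22992 INR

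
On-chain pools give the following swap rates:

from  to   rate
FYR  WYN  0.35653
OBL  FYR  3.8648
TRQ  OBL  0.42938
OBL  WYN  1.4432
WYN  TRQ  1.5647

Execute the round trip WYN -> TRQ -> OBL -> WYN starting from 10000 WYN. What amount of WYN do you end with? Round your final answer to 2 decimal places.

10000 WYN × 1.5647 = 15647 TRQ
15647 TRQ × 0.42938 = 6718.50886 OBL
6718.50886 OBL × 1.4432 = 9696.151986752 WYN

9696.15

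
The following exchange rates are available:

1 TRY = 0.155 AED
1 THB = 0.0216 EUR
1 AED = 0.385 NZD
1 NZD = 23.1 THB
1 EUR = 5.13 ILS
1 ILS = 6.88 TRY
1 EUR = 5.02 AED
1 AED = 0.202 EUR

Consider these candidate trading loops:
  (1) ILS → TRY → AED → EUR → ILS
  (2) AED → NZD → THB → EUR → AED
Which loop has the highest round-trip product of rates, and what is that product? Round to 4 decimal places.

1.1051

(1) 6.88 × 0.155 × 0.202 × 5.13 = 1.10507
(2) 0.385 × 23.1 × 0.0216 × 5.02 = 0.96434
Highest is cycle (1) at 1.1051 (>1, arbitrage).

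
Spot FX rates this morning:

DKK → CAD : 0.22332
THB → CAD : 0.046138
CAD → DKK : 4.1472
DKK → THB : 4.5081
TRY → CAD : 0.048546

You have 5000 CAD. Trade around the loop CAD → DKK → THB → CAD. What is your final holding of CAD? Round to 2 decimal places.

4312.98

5000 CAD × 4.1472 = 20736 DKK
20736 DKK × 4.5081 = 93479.9616 THB
93479.9616 THB × 0.046138 = 4312.9784683008 CAD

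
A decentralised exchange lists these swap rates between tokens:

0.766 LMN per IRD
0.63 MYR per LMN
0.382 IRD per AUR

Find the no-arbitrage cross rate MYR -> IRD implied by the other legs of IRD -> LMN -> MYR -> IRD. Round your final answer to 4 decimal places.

Known legs of the cycle: 0.766 × 0.63 = 0.48258
For no arbitrage the full-cycle product must be 1, so the missing rate is 1 / 0.48258 ≈ 2.072195.

2.0722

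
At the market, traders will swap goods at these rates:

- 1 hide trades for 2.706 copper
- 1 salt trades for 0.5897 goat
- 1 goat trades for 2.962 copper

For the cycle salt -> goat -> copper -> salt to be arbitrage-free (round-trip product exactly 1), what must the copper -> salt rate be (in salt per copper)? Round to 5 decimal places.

Known legs of the cycle: 0.5897 × 2.962 = 1.7466914
For no arbitrage the full-cycle product must be 1, so the missing rate is 1 / 1.7466914 ≈ 0.5725110.

0.57251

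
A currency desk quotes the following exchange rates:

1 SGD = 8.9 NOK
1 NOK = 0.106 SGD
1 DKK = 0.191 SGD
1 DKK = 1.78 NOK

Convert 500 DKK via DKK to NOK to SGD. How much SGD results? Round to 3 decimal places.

94.340

500 DKK × 1.78 = 890 NOK
890 NOK × 0.106 = 94.34 SGD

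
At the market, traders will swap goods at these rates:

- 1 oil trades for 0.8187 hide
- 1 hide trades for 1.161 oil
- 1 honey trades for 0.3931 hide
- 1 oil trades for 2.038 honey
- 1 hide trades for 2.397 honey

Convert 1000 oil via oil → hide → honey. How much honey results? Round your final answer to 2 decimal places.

1962.42

1000 oil × 0.8187 = 818.7 hide
818.7 hide × 2.397 = 1962.4239 honey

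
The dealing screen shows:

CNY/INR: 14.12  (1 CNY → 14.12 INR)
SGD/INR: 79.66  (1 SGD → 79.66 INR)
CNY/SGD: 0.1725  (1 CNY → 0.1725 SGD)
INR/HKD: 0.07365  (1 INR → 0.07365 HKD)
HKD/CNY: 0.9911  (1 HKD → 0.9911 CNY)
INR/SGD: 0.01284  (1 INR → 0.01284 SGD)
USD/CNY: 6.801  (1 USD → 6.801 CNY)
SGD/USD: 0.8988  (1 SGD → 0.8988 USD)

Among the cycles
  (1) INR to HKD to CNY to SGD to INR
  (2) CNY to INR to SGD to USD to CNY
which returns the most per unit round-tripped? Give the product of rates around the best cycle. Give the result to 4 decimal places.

(1) 0.07365 × 0.9911 × 0.1725 × 79.66 = 1.00304
(2) 14.12 × 0.01284 × 0.8988 × 6.801 = 1.10824
Highest is cycle (2) at 1.1082 (>1, arbitrage).

1.1082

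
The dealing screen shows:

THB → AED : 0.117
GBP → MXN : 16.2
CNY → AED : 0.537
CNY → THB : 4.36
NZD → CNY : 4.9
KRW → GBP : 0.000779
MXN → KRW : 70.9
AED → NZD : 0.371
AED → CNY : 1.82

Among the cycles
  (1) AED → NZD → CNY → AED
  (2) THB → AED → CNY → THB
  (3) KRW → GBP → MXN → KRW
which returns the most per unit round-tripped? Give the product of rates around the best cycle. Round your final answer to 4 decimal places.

(1) 0.371 × 4.9 × 0.537 = 0.97621
(2) 0.117 × 1.82 × 4.36 = 0.92842
(3) 0.000779 × 16.2 × 70.9 = 0.89474
Highest is cycle (1) at 0.9762 (≤1, no arbitrage).

0.9762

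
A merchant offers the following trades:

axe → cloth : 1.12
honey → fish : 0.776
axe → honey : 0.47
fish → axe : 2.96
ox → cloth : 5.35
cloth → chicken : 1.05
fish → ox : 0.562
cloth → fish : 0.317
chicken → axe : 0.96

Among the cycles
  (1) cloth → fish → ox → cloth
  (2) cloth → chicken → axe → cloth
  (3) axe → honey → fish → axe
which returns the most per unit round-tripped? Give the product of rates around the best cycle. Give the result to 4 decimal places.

(1) 0.317 × 0.562 × 5.35 = 0.95312
(2) 1.05 × 0.96 × 1.12 = 1.12896
(3) 0.47 × 0.776 × 2.96 = 1.07957
Highest is cycle (2) at 1.1290 (>1, arbitrage).

1.1290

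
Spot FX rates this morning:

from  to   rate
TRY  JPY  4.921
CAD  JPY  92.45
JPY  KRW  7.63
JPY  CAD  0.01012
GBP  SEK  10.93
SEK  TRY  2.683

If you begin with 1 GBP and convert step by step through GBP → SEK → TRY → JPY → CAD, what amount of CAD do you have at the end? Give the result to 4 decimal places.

1.4604

1 GBP × 10.93 = 10.93 SEK
10.93 SEK × 2.683 = 29.32519 TRY
29.32519 TRY × 4.921 = 144.30925999 JPY
144.30925999 JPY × 0.01012 = 1.4604097110988 CAD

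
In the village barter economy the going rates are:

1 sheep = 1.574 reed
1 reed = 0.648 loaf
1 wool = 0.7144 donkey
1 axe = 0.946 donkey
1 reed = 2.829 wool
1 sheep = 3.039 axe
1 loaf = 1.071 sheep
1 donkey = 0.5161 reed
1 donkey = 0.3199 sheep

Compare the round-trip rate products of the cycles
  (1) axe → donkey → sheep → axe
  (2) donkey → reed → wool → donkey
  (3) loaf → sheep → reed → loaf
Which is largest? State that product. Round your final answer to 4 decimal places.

1.0924

(1) 0.946 × 0.3199 × 3.039 = 0.91968
(2) 0.5161 × 2.829 × 0.7144 = 1.04306
(3) 1.071 × 1.574 × 0.648 = 1.09237
Highest is cycle (3) at 1.0924 (>1, arbitrage).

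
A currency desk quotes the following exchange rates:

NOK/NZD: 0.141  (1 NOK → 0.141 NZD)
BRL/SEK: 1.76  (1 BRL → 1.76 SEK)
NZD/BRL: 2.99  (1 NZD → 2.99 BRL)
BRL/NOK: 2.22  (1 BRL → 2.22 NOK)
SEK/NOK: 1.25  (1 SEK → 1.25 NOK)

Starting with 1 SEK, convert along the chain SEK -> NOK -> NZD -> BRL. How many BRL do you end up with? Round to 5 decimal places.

0.52699

1 SEK × 1.25 = 1.25 NOK
1.25 NOK × 0.141 = 0.17625 NZD
0.17625 NZD × 2.99 = 0.5269875 BRL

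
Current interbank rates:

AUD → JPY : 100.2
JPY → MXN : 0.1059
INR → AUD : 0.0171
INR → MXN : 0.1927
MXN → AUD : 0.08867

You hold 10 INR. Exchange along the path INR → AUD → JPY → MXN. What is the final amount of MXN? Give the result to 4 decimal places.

10 INR × 0.0171 = 0.171 AUD
0.171 AUD × 100.2 = 17.1342 JPY
17.1342 JPY × 0.1059 = 1.81451178 MXN

1.8145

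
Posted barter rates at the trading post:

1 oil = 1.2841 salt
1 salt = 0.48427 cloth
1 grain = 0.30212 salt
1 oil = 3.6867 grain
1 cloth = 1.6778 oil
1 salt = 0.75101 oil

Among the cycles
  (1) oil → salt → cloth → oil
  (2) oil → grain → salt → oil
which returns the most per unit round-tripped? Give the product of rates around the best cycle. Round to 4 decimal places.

1.0433

(1) 1.2841 × 0.48427 × 1.6778 = 1.04334
(2) 3.6867 × 0.30212 × 0.75101 = 0.83649
Highest is cycle (1) at 1.0433 (>1, arbitrage).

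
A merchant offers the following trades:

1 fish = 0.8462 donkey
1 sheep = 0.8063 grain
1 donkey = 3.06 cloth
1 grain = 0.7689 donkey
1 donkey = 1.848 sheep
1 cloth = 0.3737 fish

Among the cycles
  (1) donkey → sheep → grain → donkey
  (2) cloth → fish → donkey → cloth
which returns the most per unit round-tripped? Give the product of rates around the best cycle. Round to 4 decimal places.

(1) 1.848 × 0.8063 × 0.7689 = 1.14569
(2) 0.3737 × 0.8462 × 3.06 = 0.96765
Highest is cycle (1) at 1.1457 (>1, arbitrage).

1.1457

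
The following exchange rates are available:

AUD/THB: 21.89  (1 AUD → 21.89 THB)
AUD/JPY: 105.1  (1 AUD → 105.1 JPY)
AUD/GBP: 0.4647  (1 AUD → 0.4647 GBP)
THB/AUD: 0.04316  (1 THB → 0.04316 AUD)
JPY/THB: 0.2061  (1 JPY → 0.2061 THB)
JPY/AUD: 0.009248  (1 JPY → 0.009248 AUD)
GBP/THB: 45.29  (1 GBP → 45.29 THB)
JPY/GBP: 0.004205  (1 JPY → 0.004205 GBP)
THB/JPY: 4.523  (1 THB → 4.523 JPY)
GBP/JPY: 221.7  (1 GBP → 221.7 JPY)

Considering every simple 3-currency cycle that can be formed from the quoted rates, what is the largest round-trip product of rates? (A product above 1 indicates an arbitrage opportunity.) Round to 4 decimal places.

0.9528

AUD→GBP→JPY→AUD: 0.4647 × 221.7 × 0.009248 = 0.95277
AUD→JPY→THB→AUD: 105.1 × 0.2061 × 0.04316 = 0.93489
AUD→THB→JPY→AUD: 21.89 × 4.523 × 0.009248 = 0.91563
AUD→GBP→THB→AUD: 0.4647 × 45.29 × 0.04316 = 0.90836
JPY→GBP→THB→JPY: 0.004205 × 45.29 × 4.523 = 0.86138
Maximum is AUD→GBP→JPY→AUD at 0.9528; no arbitrage — every cycle loses value.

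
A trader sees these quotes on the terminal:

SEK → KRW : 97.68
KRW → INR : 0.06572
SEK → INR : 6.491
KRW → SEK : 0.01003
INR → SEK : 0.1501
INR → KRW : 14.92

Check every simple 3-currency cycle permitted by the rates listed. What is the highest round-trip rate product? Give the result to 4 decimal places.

0.9714

SEK→INR→KRW→SEK: 6.491 × 14.92 × 0.01003 = 0.97136
SEK→KRW→INR→SEK: 97.68 × 0.06572 × 0.1501 = 0.96357
Maximum is SEK→INR→KRW→SEK at 0.9714; no arbitrage — every cycle loses value.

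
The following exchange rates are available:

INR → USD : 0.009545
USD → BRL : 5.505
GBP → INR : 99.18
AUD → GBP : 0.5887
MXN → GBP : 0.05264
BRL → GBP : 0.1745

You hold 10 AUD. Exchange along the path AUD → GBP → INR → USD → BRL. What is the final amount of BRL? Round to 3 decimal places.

10 AUD × 0.5887 = 5.887 GBP
5.887 GBP × 99.18 = 583.87266 INR
583.87266 INR × 0.009545 = 5.5730645397 USD
5.5730645397 USD × 5.505 = 30.6797202910485 BRL

30.680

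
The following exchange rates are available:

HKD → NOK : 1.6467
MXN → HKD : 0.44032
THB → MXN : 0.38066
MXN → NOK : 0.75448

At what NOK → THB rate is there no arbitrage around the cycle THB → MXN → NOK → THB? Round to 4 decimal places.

3.4819

Known legs of the cycle: 0.38066 × 0.75448 = 0.2872003568
For no arbitrage the full-cycle product must be 1, so the missing rate is 1 / 0.2872003568 ≈ 3.481890.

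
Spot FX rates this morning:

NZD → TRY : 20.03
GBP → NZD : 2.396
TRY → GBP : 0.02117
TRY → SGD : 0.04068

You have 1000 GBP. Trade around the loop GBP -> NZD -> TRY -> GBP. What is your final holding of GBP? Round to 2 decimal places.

1000 GBP × 2.396 = 2396 NZD
2396 NZD × 20.03 = 47991.88 TRY
47991.88 TRY × 0.02117 = 1015.9880996 GBP

1015.99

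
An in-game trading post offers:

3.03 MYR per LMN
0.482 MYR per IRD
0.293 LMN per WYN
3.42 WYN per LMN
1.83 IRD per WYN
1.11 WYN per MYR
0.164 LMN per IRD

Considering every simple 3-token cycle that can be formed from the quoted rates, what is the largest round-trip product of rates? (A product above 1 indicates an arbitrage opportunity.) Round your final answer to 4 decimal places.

1.0264

IRD→LMN→WYN→IRD: 0.164 × 3.42 × 1.83 = 1.02641
WYN→LMN→MYR→WYN: 0.293 × 3.03 × 1.11 = 0.98545
IRD→MYR→WYN→IRD: 0.482 × 1.11 × 1.83 = 0.97909
Maximum is IRD→LMN→WYN→IRD at 1.0264; arbitrage exists.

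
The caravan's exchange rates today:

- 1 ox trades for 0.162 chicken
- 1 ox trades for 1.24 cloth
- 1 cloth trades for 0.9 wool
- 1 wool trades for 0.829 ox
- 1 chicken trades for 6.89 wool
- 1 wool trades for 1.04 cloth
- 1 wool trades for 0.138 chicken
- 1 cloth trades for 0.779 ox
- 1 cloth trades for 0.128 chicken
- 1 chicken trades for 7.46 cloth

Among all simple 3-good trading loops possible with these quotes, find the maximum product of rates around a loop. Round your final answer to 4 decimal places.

cloth→ox→chicken→cloth: 0.779 × 0.162 × 7.46 = 0.94144
wool→chicken→cloth→wool: 0.138 × 7.46 × 0.9 = 0.92653
wool→ox→chicken→wool: 0.829 × 0.162 × 6.89 = 0.92531
wool→ox→cloth→wool: 0.829 × 1.24 × 0.9 = 0.92516
wool→cloth→chicken→wool: 1.04 × 0.128 × 6.89 = 0.91720
Maximum is cloth→ox→chicken→cloth at 0.9414; no arbitrage — every cycle loses value.

0.9414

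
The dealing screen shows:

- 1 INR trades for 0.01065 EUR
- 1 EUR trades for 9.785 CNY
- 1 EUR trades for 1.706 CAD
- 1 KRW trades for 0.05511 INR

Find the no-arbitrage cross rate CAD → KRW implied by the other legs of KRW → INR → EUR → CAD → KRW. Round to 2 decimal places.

998.71

Known legs of the cycle: 0.05511 × 0.01065 × 1.706 = 0.001001288079
For no arbitrage the full-cycle product must be 1, so the missing rate is 1 / 0.001001288079 ≈ 998.7136.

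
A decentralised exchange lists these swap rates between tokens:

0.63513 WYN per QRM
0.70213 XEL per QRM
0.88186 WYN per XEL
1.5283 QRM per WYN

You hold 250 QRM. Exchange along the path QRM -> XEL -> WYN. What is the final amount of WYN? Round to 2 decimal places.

250 QRM × 0.70213 = 175.5325 XEL
175.5325 XEL × 0.88186 = 154.79509045 WYN

154.80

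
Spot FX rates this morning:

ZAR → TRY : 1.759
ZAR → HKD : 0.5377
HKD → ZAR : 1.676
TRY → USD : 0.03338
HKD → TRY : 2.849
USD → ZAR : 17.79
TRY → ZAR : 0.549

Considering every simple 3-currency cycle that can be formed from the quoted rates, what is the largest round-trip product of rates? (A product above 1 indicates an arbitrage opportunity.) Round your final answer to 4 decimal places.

ZAR→TRY→USD→ZAR: 1.759 × 0.03338 × 17.79 = 1.04455
ZAR→HKD→TRY→ZAR: 0.5377 × 2.849 × 0.549 = 0.84102
Maximum is ZAR→TRY→USD→ZAR at 1.0445; arbitrage exists.

1.0445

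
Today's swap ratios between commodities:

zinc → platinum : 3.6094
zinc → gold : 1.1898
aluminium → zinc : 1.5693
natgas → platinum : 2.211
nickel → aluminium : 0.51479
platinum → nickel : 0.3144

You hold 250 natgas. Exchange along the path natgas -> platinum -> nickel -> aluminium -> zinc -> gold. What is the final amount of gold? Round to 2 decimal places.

167.04

250 natgas × 2.211 = 552.75 platinum
552.75 platinum × 0.3144 = 173.7846 nickel
173.7846 nickel × 0.51479 = 89.462574234 aluminium
89.462574234 aluminium × 1.5693 = 140.3936177454162 zinc
140.3936177454162 zinc × 1.1898 = 167.04032639349619476 gold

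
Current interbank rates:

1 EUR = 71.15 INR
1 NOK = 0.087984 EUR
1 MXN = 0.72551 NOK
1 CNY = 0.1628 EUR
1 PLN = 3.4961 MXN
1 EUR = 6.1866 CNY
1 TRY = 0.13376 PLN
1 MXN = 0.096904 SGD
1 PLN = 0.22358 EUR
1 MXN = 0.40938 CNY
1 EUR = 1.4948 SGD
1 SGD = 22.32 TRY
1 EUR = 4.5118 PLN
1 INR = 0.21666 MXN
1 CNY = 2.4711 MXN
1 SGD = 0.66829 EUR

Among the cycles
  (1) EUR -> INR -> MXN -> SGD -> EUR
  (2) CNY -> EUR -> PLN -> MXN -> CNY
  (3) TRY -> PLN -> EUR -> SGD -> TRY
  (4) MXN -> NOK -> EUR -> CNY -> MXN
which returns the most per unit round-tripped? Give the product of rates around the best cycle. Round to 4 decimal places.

(1) 71.15 × 0.21666 × 0.096904 × 0.66829 = 0.99830
(2) 0.1628 × 4.5118 × 3.4961 × 0.40938 = 1.05127
(3) 0.13376 × 0.22358 × 1.4948 × 22.32 = 0.99778
(4) 0.72551 × 0.087984 × 6.1866 × 2.4711 = 0.97586
Highest is cycle (2) at 1.0513 (>1, arbitrage).

1.0513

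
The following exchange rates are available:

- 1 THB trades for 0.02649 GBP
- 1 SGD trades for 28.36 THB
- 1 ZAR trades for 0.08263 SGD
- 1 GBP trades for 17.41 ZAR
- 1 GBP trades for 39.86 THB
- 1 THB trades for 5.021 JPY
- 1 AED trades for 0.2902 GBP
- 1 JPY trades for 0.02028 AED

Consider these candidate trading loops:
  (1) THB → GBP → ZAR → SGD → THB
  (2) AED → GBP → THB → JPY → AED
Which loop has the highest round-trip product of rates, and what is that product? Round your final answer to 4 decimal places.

(1) 0.02649 × 17.41 × 0.08263 × 28.36 = 1.08075
(2) 0.2902 × 39.86 × 5.021 × 0.02028 = 1.17786
Highest is cycle (2) at 1.1779 (>1, arbitrage).

1.1779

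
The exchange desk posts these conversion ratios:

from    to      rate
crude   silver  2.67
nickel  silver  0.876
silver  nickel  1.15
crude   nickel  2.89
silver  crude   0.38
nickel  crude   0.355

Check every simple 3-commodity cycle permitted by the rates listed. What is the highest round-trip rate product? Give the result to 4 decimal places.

1.0900

silver→nickel→crude→silver: 1.15 × 0.355 × 2.67 = 1.09003
silver→crude→nickel→silver: 0.38 × 2.89 × 0.876 = 0.96202
Maximum is silver→nickel→crude→silver at 1.0900; arbitrage exists.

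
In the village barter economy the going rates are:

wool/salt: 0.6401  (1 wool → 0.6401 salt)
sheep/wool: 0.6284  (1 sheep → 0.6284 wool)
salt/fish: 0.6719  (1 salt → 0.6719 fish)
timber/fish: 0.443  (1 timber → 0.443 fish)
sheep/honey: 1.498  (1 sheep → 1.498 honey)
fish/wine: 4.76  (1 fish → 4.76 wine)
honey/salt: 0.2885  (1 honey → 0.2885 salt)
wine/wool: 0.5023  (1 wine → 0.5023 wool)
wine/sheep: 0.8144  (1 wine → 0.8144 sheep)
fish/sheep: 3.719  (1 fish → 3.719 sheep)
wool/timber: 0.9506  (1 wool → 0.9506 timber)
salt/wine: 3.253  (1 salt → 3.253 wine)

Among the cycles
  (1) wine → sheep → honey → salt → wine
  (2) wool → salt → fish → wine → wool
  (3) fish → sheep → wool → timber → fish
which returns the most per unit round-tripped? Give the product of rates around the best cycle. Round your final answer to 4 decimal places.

1.1449

(1) 0.8144 × 1.498 × 0.2885 × 3.253 = 1.14493
(2) 0.6401 × 0.6719 × 4.76 × 0.5023 = 1.02831
(3) 3.719 × 0.6284 × 0.9506 × 0.443 = 0.98416
Highest is cycle (1) at 1.1449 (>1, arbitrage).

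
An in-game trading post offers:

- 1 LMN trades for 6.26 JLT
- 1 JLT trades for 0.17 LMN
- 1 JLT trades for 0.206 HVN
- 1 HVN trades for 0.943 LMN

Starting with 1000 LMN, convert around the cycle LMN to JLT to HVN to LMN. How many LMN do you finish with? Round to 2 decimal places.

1000 LMN × 6.26 = 6260 JLT
6260 JLT × 0.206 = 1289.56 HVN
1289.56 HVN × 0.943 = 1216.05508 LMN

1216.06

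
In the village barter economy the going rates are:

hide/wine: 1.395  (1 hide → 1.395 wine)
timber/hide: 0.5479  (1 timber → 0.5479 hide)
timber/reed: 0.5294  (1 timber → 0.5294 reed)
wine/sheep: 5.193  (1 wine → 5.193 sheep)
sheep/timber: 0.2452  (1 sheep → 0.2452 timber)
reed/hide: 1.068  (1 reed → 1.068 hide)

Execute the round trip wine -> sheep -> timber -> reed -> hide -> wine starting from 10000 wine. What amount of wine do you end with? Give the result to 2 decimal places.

10043.11

10000 wine × 5.193 = 51930 sheep
51930 sheep × 0.2452 = 12733.236 timber
12733.236 timber × 0.5294 = 6740.9751384 reed
6740.9751384 reed × 1.068 = 7199.3614478112 hide
7199.3614478112 hide × 1.395 = 10043.109219696624 wine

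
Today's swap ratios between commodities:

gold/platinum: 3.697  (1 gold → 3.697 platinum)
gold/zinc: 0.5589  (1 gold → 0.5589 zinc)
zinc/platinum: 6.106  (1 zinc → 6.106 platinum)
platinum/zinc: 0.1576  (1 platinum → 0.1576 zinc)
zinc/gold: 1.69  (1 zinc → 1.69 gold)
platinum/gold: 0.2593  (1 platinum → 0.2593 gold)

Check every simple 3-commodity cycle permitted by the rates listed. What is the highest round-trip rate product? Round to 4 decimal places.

0.9847

zinc→gold→platinum→zinc: 1.69 × 3.697 × 0.1576 = 0.98467
zinc→platinum→gold→zinc: 6.106 × 0.2593 × 0.5589 = 0.88490
Maximum is zinc→gold→platinum→zinc at 0.9847; no arbitrage — every cycle loses value.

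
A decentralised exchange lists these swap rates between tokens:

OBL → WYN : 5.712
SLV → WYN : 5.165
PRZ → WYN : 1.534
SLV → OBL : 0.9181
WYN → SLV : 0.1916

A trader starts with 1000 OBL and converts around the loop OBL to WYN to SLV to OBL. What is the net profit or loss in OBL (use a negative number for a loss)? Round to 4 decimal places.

4.7863

1000 OBL × 5.712 = 5712 WYN
5712 WYN × 0.1916 = 1094.4192 SLV
1094.4192 SLV × 0.9181 = 1004.78626752 OBL
Net change: 1004.78626752 − 1000 = 4.78626752 OBL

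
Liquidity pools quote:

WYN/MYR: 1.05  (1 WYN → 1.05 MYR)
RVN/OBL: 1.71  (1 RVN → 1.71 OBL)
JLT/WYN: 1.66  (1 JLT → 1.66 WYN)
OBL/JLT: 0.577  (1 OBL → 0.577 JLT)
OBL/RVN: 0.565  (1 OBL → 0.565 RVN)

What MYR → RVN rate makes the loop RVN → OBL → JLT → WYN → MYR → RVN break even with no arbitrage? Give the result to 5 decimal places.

0.58147

Known legs of the cycle: 1.71 × 0.577 × 1.66 × 1.05 = 1.71976581
For no arbitrage the full-cycle product must be 1, so the missing rate is 1 / 1.71976581 ≈ 0.5814745.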